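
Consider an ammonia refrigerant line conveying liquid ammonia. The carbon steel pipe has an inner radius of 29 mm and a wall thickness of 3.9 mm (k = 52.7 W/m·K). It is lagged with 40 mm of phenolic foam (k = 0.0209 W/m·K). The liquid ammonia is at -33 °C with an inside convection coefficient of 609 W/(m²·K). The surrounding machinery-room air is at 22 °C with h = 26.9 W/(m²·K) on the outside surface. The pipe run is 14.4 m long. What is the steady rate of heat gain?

Treating each annulus and film as a series resistance:
R_inner film = 1/(h_i·2πr₁L) = 1/(609×2π×0.029×14.4) = 6.258×10^-4 K/W
R_carbon steel pipe wall = ln(32.9/29)/(2π×52.7×14.4) = 2.646×10^-5 K/W
R_phenolic foam = ln(72.9/32.9)/(2π×0.0209×14.4) = 0.4207 K/W
R_outer film = 1/(h_o·2πr_oL) = 1/(26.9×2π×0.0729×14.4) = 0.005636 K/W
R_total = 0.427 K/W
Q = ΔT/R_total = 55/0.427

Q ≈ 129 W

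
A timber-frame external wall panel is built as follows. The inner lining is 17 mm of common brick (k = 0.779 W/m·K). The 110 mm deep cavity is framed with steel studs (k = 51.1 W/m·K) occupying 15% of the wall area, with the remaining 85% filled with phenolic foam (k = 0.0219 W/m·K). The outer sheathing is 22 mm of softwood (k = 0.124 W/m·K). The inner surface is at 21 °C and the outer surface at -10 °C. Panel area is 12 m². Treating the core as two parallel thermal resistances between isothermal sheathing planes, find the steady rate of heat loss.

Q ≈ 1740 W

Sheathing layers in series; stud and cavity paths in parallel between them.
R_inner = 0.017/(0.779×12) = 0.001819 K/W
R_stud  = 0.11/(51.1×0.15×12) = 0.001196 K/W
R_cav   = 0.11/(0.0219×0.85×12) = 0.4924 K/W
1/R_core = 1/R_stud + 1/R_cav → R_core = 0.001193 K/W
R_outer = 0.022/(0.124×12) = 0.01478 K/W
R_total = 0.0178 K/W
Q = ΔT/R_total = 31/0.0178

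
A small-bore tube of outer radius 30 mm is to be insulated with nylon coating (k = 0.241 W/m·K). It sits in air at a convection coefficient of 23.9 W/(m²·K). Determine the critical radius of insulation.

r_cr ≈ 10.1 mm

For a cylinder r_cr = k/h = 0.241/23.9
r_cr = 10.1 mm; since the bare radius (30 mm) is above r_cr, any added insulation will reduce heat loss.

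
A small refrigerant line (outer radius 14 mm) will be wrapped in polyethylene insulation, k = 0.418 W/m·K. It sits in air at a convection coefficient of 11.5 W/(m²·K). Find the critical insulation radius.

For a cylinder r_cr = k/h = 0.418/11.5
r_cr = 36.3 mm; since the bare radius (14 mm) is below r_cr, adding a thin layer of insulation will *increase* heat loss.

r_cr ≈ 36.3 mm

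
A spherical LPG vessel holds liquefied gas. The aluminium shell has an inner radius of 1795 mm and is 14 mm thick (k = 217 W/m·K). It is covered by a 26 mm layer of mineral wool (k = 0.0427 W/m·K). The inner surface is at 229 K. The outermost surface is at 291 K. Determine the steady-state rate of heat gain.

Spherical conduction: R = (1/r_in − 1/r_out)/(4πk) per layer; series-sum.
R_aluminium shell = (1/1.795 − 1/1.809)/(4π×217) = 1.581×10^-6 K/W
R_mineral wool = (1/1.809 − 1/1.835)/(4π×0.0427) = 0.0146 K/W
R_total = 0.0146 K/W
Q = ΔT/R_total = 62/0.0146

Q ≈ 4250 W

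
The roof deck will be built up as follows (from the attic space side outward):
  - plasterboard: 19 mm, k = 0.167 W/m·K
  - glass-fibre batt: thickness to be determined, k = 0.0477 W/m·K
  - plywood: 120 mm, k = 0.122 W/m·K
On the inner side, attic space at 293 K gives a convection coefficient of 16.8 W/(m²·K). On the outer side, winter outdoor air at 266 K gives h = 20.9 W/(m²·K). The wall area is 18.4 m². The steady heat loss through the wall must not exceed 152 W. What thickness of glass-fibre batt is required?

L ≈ 98.4 mm

Thermal resistances in series:
R_inner film = 1/(h_i·A) = 1/(16.8×18.4) = 0.003235 K/W
R_plasterboard = L/(kA) = 0.019/(0.167×18.4) = 0.006183 K/W
R_plywood = L/(kA) = 0.12/(0.122×18.4) = 0.05346 K/W
R_outer film = 1/(h_o·A) = 1/(20.9×18.4) = 0.0026 K/W
Sum of the known resistances R_other = 0.06548 K/W
Required total resistance R_tot = ΔT/Q_allow = 27/152 = 0.1776 K/W
R_glass-fibre batt = R_tot − R_other = 0.1122 K/W
L = R·k·A = 0.1122×0.0477×18.4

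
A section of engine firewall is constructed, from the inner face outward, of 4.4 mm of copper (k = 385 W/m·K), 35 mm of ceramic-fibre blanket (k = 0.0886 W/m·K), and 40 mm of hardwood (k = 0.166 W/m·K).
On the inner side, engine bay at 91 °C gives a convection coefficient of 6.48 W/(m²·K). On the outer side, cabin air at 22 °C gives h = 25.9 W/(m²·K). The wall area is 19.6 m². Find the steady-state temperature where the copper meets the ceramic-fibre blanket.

T ≈ 78.2 °C

Model the wall as resistances in series:
R_inner film = 1/(h_i·A) = 1/(6.48×19.6) = 0.007874 K/W
R_copper = L/(kA) = 0.0044/(385×19.6) = 5.831×10^-7 K/W
R_ceramic-fibre blanket = L/(kA) = 0.035/(0.0886×19.6) = 0.02015 K/W
R_hardwood = L/(kA) = 0.04/(0.166×19.6) = 0.01229 K/W
R_outer film = 1/(h_o·A) = 1/(25.9×19.6) = 0.00197 K/W
R_total = 0.04229 K/W;  Q = ΔT/R_total = 69/0.04229 = 1631 W
T_interface = T_inner − Q·ΣR(inner→interface) = 91 − 1630×0.007874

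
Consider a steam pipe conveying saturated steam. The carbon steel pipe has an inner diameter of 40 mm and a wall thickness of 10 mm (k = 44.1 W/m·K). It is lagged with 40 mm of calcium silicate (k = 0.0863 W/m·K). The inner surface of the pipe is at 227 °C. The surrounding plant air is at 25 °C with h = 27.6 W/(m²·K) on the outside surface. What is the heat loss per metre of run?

q′ ≈ 123 W/m

Treating each annulus and film as a series resistance:
R_carbon steel pipe wall = ln(30/20)/(2π×44.1×1) = 0.001463 K/W
R_calcium silicate = ln(70/30)/(2π×0.0863×1) = 1.563 K/W
R_outer film = 1/(h_o·2πr_oL) = 1/(27.6×2π×0.07×1) = 0.08238 K/W
R_total = 1.646 K/W
Q = ΔT/R_total = 202/1.646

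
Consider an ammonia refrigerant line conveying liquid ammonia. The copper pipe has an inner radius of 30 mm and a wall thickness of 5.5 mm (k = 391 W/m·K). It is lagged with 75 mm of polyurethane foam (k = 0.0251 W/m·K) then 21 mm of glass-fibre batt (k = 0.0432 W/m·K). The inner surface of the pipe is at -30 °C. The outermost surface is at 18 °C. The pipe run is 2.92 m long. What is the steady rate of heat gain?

Q ≈ 17.9 W

Radial resistances (cylindrical: R_cond = ln(r_o/r_i)/(2πkL), R_conv = 1/(h·2πrL)):
R_copper pipe wall = ln(35.5/30)/(2π×391×2.92) = 2.347×10^-5 K/W
R_polyurethane foam = ln(110.5/35.5)/(2π×0.0251×2.92) = 2.466 K/W
R_glass-fibre batt = ln(131.5/110.5)/(2π×0.0432×2.92) = 0.2195 K/W
R_total = 2.685 K/W
Q = ΔT/R_total = 48/2.685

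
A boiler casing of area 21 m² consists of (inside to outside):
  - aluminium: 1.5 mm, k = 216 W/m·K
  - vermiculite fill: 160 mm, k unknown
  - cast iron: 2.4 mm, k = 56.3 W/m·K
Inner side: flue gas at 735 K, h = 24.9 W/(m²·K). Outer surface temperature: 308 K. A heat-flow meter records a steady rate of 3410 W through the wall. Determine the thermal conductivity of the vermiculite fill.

Treating each layer as a thermal resistance in series:
R_inner film = 1/(h_i·A) = 1/(24.9×21) = 0.001912 K/W
R_aluminium = L/(kA) = 0.0015/(216×21) = 3.307×10^-7 K/W
R_cast iron = L/(kA) = 0.0024/(56.3×21) = 2.03×10^-6 K/W
Sum of known resistances R_other = 0.001915 K/W
Total R = ΔT/Q = 427/3410 = 0.1252 K/W
R_vermiculite fill = R_total − R_other = 0.1233 K/W
k = L/(R·A) = 0.16/(0.1233×21)

k ≈ 0.0618 W/(m·K)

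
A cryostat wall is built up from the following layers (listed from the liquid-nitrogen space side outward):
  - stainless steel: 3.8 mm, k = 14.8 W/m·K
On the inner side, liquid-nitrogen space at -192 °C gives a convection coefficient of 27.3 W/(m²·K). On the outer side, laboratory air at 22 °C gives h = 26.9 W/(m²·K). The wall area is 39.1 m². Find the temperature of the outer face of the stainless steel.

Series thermal resistances:
R_inner film = 1/(h_i·A) = 1/(27.3×39.1) = 9.368×10^-4 K/W
R_stainless steel = L/(kA) = 0.0038/(14.8×39.1) = 6.567×10^-6 K/W
R_outer film = 1/(h_o·A) = 1/(26.9×39.1) = 9.508×10^-4 K/W
R_total = 0.001894 K/W;  Q = ΔT/R_total = 214/0.001894 = 113000 W
T_interface = T_inner + Q·ΣR(inner→interface) = -192 + 113000×9.434×10^-4

T ≈ -85.4 °C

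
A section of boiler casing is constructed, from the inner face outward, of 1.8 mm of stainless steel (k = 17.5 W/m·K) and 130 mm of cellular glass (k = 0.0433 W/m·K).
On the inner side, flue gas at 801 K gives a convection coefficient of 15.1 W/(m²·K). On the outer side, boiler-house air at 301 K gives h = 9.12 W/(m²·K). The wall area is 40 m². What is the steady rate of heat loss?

Treating each layer as a thermal resistance in series:
R_inner film = 1/(h_i·A) = 1/(15.1×40) = 0.001656 K/W
R_stainless steel = L/(kA) = 0.0018/(17.5×40) = 2.571×10^-6 K/W
R_cellular glass = L/(kA) = 0.13/(0.0433×40) = 0.07506 K/W
R_outer film = 1/(h_o·A) = 1/(9.12×40) = 0.002741 K/W
R_total = 0.07946 K/W
Q = ΔT / R_total = 500 / 0.07946

Q ≈ 6290 W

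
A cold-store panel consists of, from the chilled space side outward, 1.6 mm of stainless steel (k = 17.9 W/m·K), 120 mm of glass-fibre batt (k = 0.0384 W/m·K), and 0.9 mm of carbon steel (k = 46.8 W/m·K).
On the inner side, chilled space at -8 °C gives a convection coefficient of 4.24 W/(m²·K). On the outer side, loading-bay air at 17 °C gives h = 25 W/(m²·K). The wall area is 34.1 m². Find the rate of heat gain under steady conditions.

Using the resistance-network approach (series):
R_inner film = 1/(h_i·A) = 1/(4.24×34.1) = 0.006916 K/W
R_stainless steel = L/(kA) = 0.0016/(17.9×34.1) = 2.621×10^-6 K/W
R_glass-fibre batt = L/(kA) = 0.12/(0.0384×34.1) = 0.09164 K/W
R_carbon steel = L/(kA) = 0.0009/(46.8×34.1) = 5.64×10^-7 K/W
R_outer film = 1/(h_o·A) = 1/(25×34.1) = 0.001173 K/W
R_total = 0.09973 K/W
Q = ΔT / R_total = 25 / 0.09973

Q ≈ 251 W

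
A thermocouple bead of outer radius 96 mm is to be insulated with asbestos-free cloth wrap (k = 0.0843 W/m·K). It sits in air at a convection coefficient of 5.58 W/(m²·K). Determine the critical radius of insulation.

For a sphere r_cr = 2k/h = 2×0.0843/5.58
r_cr = 30.2 mm; since the bare radius (96 mm) is above r_cr, any added insulation will reduce heat loss.

r_cr ≈ 30.2 mm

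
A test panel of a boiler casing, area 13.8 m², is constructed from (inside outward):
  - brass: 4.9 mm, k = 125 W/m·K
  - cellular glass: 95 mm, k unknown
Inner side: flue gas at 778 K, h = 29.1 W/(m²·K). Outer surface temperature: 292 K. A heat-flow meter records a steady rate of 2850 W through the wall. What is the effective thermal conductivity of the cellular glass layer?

Series thermal resistances:
R_inner film = 1/(h_i·A) = 1/(29.1×13.8) = 0.00249 K/W
R_brass = L/(kA) = 0.0049/(125×13.8) = 2.841×10^-6 K/W
Sum of known resistances R_other = 0.002493 K/W
Total R = ΔT/Q = 486/2850 = 0.1705 K/W
R_cellular glass = R_total − R_other = 0.168 K/W
k = L/(R·A) = 0.095/(0.168×13.8)

k ≈ 0.041 W/(m·K)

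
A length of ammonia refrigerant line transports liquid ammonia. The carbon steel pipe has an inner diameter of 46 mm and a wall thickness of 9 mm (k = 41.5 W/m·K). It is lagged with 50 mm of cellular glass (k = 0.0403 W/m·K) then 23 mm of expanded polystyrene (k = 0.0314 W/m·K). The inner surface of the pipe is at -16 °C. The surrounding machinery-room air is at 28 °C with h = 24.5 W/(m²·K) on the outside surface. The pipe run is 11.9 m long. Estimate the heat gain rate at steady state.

Q ≈ 104 W

Cylindrical conduction, so R = ln(r₂/r₁)/(2πkL) per layer, in series:
R_carbon steel pipe wall = ln(32/23)/(2π×41.5×11.9) = 1.064×10^-4 K/W
R_cellular glass = ln(82/32)/(2π×0.0403×11.9) = 0.3123 K/W
R_expanded polystyrene = ln(105/82)/(2π×0.0314×11.9) = 0.1053 K/W
R_outer film = 1/(h_o·2πr_oL) = 1/(24.5×2π×0.105×11.9) = 0.005199 K/W
R_total = 0.4229 K/W
Q = ΔT/R_total = 44/0.4229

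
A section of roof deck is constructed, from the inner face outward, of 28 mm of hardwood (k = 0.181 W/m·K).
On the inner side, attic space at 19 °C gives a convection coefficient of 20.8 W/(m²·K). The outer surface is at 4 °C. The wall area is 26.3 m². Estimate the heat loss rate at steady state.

Model the wall as resistances in series:
R_inner film = 1/(h_i·A) = 1/(20.8×26.3) = 0.001828 K/W
R_hardwood = L/(kA) = 0.028/(0.181×26.3) = 0.005882 K/W
R_total = 0.00771 K/W
Q = ΔT / R_total = 15 / 0.00771

Q ≈ 1950 W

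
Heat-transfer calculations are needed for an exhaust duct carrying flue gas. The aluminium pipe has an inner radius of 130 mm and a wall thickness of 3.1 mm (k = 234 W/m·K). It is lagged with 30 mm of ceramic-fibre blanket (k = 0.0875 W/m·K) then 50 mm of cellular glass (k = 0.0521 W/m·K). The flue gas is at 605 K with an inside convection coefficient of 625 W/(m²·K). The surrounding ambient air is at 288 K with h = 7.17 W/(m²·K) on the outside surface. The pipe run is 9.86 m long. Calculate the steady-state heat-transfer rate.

Q ≈ 2420 W

For a radial system each layer contributes R = ln(r_out/r_in)/(2πkL); films add R = 1/(hA).
R_inner film = 1/(h_i·2πr₁L) = 1/(625×2π×0.13×9.86) = 1.987×10^-4 K/W
R_aluminium pipe wall = ln(133.1/130)/(2π×234×9.86) = 1.626×10^-6 K/W
R_ceramic-fibre blanket = ln(163.1/133.1)/(2π×0.0875×9.86) = 0.0375 K/W
R_cellular glass = ln(213.1/163.1)/(2π×0.0521×9.86) = 0.08284 K/W
R_outer film = 1/(h_o·2πr_oL) = 1/(7.17×2π×0.2131×9.86) = 0.01056 K/W
R_total = 0.1311 K/W
Q = ΔT/R_total = 317/0.1311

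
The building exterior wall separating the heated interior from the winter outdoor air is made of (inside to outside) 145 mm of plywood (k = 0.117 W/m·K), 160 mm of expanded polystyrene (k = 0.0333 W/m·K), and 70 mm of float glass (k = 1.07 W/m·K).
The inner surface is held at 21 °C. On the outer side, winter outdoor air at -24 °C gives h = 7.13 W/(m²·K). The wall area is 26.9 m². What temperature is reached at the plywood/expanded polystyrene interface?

T ≈ 12.1 °C

Treating each layer as a thermal resistance in series:
R_plywood = L/(kA) = 0.145/(0.117×26.9) = 0.04607 K/W
R_expanded polystyrene = L/(kA) = 0.16/(0.0333×26.9) = 0.1786 K/W
R_float glass = L/(kA) = 0.07/(1.07×26.9) = 0.002432 K/W
R_outer film = 1/(h_o·A) = 1/(7.13×26.9) = 0.005214 K/W
R_total = 0.2323 K/W;  Q = ΔT/R_total = 45/0.2323 = 193.7 W
T_interface = T_inner − Q·ΣR(inner→interface) = 21 − 194×0.04607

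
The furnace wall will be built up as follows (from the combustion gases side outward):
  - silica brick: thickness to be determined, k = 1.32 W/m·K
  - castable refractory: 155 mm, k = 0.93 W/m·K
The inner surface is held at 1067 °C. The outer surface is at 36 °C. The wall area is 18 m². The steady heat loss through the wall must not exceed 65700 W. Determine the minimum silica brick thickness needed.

Using the resistance-network approach (series):
R_castable refractory = L/(kA) = 0.155/(0.93×18) = 0.009259 K/W
Sum of the known resistances R_other = 0.009259 K/W
Required total resistance R_tot = ΔT/Q_allow = 1031/65700 = 0.01569 K/W
R_silica brick = R_tot − R_other = 0.006433 K/W
L = R·k·A = 0.006433×1.32×18

L ≈ 153 mm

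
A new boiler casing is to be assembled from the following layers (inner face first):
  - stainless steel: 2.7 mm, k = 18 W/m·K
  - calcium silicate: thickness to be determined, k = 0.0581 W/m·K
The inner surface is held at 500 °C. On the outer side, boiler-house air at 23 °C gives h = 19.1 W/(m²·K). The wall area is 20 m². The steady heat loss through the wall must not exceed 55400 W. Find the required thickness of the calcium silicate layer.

L ≈ 6.95 mm

Thermal resistances in series:
R_stainless steel = L/(kA) = 0.0027/(18×20) = 7.5×10^-6 K/W
R_outer film = 1/(h_o·A) = 1/(19.1×20) = 0.002618 K/W
Sum of the known resistances R_other = 0.002625 K/W
Required total resistance R_tot = ΔT/Q_allow = 477/55400 = 0.00861 K/W
R_calcium silicate = R_tot − R_other = 0.005985 K/W
L = R·k·A = 0.005985×0.0581×20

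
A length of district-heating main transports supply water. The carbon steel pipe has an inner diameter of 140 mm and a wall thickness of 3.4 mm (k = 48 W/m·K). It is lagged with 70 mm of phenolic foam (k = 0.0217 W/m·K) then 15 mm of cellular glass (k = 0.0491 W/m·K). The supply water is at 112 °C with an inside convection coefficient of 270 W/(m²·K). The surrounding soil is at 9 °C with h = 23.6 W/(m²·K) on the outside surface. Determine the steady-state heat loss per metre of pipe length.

q′ ≈ 19.5 W/m

Radial resistances (cylindrical: R_cond = ln(r_o/r_i)/(2πkL), R_conv = 1/(h·2πrL)):
R_inner film = 1/(h_i·2πr₁L) = 1/(270×2π×0.07×1) = 0.008421 K/W
R_carbon steel pipe wall = ln(73.4/70)/(2π×48×1) = 1.573×10^-4 K/W
R_phenolic foam = ln(143.4/73.4)/(2π×0.0217×1) = 4.912 K/W
R_cellular glass = ln(158.4/143.4)/(2π×0.0491×1) = 0.3225 K/W
R_outer film = 1/(h_o·2πr_oL) = 1/(23.6×2π×0.1584×1) = 0.04257 K/W
R_total = 5.286 K/W
Q = ΔT/R_total = 103/5.286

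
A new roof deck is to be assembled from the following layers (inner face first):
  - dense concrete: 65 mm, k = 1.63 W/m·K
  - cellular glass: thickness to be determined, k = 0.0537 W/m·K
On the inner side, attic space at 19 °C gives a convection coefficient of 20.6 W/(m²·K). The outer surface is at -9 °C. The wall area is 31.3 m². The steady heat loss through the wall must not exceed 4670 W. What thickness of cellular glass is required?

Treating each layer as a thermal resistance in series:
R_inner film = 1/(h_i·A) = 1/(20.6×31.3) = 0.001551 K/W
R_dense concrete = L/(kA) = 0.065/(1.63×31.3) = 0.001274 K/W
Sum of the known resistances R_other = 0.002825 K/W
Required total resistance R_tot = ΔT/Q_allow = 28/4670 = 0.005996 K/W
R_cellular glass = R_tot − R_other = 0.003171 K/W
L = R·k·A = 0.003171×0.0537×31.3

L ≈ 5.33 mm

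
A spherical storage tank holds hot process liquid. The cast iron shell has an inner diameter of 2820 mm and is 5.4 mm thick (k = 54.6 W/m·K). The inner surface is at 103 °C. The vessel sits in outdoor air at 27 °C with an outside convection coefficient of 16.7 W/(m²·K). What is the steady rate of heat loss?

For a spherical shell R = (1/r₁ − 1/r₂)/(4πk); film R = 1/(h·4πr²). In series:
R_cast iron shell = (1/1.41 − 1/1.4154)/(4π×54.6) = 3.944×10^-6 K/W
R_outer film = 1/(h·4πr_o²) = 1/(16.7×4π×1.4154²) = 0.002379 K/W
R_total = 0.002383 K/W
Q = ΔT/R_total = 76/0.002383

Q ≈ 31900 W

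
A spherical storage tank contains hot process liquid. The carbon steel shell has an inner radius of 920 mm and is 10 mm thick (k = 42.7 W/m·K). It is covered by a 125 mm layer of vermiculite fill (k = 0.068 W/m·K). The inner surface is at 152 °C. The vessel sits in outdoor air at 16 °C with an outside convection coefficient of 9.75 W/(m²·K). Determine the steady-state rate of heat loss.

Each spherical layer contributes R = (1/r_i − 1/r_o)/(4πk):
R_carbon steel shell = (1/0.92 − 1/0.93)/(4π×42.7) = 2.178×10^-5 K/W
R_vermiculite fill = (1/0.93 − 1/1.055)/(4π×0.068) = 0.1491 K/W
R_outer film = 1/(h·4πr_o²) = 1/(9.75×4π×1.055²) = 0.007333 K/W
R_total = 0.1564 K/W
Q = ΔT/R_total = 136/0.1564

Q ≈ 869 W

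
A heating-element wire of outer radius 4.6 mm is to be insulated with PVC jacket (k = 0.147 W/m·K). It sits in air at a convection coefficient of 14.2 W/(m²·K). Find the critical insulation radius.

r_cr ≈ 10.4 mm

For a cylinder r_cr = k/h = 0.147/14.2
r_cr = 10.4 mm; since the bare radius (4.6 mm) is below r_cr, adding a thin layer of insulation will *increase* heat loss.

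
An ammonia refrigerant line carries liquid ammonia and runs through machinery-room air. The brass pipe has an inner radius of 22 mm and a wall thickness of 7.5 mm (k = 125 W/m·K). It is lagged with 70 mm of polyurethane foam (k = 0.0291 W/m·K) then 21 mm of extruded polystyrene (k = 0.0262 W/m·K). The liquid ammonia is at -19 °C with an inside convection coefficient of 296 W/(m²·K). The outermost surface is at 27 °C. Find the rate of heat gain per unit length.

q′ ≈ 5.87 W/m

Cylindrical conduction, so R = ln(r₂/r₁)/(2πkL) per layer, in series:
R_inner film = 1/(h_i·2πr₁L) = 1/(296×2π×0.022×1) = 0.02444 K/W
R_brass pipe wall = ln(29.5/22)/(2π×125×1) = 3.735×10^-4 K/W
R_polyurethane foam = ln(99.5/29.5)/(2π×0.0291×1) = 6.649 K/W
R_extruded polystyrene = ln(120.5/99.5)/(2π×0.0262×1) = 1.163 K/W
R_total = 7.837 K/W
Q = ΔT/R_total = 46/7.837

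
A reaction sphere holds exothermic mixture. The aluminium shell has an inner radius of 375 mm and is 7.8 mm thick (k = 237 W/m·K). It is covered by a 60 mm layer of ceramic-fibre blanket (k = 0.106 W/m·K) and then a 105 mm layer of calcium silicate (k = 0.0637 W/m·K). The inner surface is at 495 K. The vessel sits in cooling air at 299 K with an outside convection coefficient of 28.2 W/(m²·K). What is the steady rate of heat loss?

Spherical conduction: R = (1/r_in − 1/r_out)/(4πk) per layer; series-sum.
R_aluminium shell = (1/0.375 − 1/0.3828)/(4π×237) = 1.824×10^-5 K/W
R_ceramic-fibre blanket = (1/0.3828 − 1/0.4428)/(4π×0.106) = 0.2657 K/W
R_calcium silicate = (1/0.4428 − 1/0.5478)/(4π×0.0637) = 0.5408 K/W
R_outer film = 1/(h·4πr_o²) = 1/(28.2×4π×0.5478²) = 0.009404 K/W
R_total = 0.8159 K/W
Q = ΔT/R_total = 196/0.8159

Q ≈ 240 W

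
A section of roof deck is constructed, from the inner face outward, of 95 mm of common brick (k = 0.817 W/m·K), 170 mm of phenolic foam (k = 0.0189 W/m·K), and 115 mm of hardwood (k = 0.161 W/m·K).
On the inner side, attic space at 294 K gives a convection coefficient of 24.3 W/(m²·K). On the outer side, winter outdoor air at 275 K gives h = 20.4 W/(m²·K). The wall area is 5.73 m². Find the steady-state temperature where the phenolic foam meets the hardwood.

T ≈ 276 K

Series thermal resistances:
R_inner film = 1/(h_i·A) = 1/(24.3×5.73) = 0.007182 K/W
R_common brick = L/(kA) = 0.095/(0.817×5.73) = 0.02029 K/W
R_phenolic foam = L/(kA) = 0.17/(0.0189×5.73) = 1.57 K/W
R_hardwood = L/(kA) = 0.115/(0.161×5.73) = 0.1247 K/W
R_outer film = 1/(h_o·A) = 1/(20.4×5.73) = 0.008555 K/W
R_total = 1.73 K/W;  Q = ΔT/R_total = 19/1.73 = 10.98 W
T_interface = T_inner − Q·ΣR(inner→interface) = 294 − 11×1.597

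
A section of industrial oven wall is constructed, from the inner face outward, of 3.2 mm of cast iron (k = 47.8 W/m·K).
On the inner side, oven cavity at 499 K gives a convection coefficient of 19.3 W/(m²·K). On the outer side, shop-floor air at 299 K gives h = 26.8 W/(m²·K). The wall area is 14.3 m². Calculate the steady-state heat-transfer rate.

Q ≈ 32100 W

Thermal resistances in series:
R_inner film = 1/(h_i·A) = 1/(19.3×14.3) = 0.003623 K/W
R_cast iron = L/(kA) = 0.0032/(47.8×14.3) = 4.682×10^-6 K/W
R_outer film = 1/(h_o·A) = 1/(26.8×14.3) = 0.002609 K/W
R_total = 0.006237 K/W
Q = ΔT / R_total = 200 / 0.006237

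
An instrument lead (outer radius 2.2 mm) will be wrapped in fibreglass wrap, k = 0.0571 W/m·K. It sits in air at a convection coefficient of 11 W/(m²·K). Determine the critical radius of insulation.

For a cylinder r_cr = k/h = 0.0571/11
r_cr = 5.19 mm; since the bare radius (2.2 mm) is below r_cr, adding a thin layer of insulation will *increase* heat loss.

r_cr ≈ 5.19 mm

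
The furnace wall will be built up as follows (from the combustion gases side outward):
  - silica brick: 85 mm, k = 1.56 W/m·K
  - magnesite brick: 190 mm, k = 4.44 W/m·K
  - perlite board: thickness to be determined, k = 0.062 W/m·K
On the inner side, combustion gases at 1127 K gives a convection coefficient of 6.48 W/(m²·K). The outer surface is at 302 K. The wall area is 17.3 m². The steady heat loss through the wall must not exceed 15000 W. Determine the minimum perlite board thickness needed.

L ≈ 43.4 mm

Thermal resistances in series:
R_inner film = 1/(h_i·A) = 1/(6.48×17.3) = 0.00892 K/W
R_silica brick = L/(kA) = 0.085/(1.56×17.3) = 0.00315 K/W
R_magnesite brick = L/(kA) = 0.19/(4.44×17.3) = 0.002474 K/W
Sum of the known resistances R_other = 0.01454 K/W
Required total resistance R_tot = ΔT/Q_allow = 825/15000 = 0.055 K/W
R_perlite board = R_tot − R_other = 0.04046 K/W
L = R·k·A = 0.04046×0.062×17.3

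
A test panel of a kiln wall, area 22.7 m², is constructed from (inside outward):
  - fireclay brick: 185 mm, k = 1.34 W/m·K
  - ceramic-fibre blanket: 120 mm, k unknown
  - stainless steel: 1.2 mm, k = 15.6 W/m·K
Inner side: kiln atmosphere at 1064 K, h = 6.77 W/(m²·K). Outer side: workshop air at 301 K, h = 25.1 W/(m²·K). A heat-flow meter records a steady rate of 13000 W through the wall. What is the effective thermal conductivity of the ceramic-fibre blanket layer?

k ≈ 0.119 W/(m·K)

Series thermal resistances:
R_inner film = 1/(h_i·A) = 1/(6.77×22.7) = 0.006507 K/W
R_fireclay brick = L/(kA) = 0.185/(1.34×22.7) = 0.006082 K/W
R_stainless steel = L/(kA) = 0.0012/(15.6×22.7) = 3.389×10^-6 K/W
R_outer film = 1/(h_o·A) = 1/(25.1×22.7) = 0.001755 K/W
Sum of known resistances R_other = 0.01435 K/W
Total R = ΔT/Q = 763/13000 = 0.05869 K/W
R_ceramic-fibre blanket = R_total − R_other = 0.04434 K/W
k = L/(R·A) = 0.12/(0.04434×22.7)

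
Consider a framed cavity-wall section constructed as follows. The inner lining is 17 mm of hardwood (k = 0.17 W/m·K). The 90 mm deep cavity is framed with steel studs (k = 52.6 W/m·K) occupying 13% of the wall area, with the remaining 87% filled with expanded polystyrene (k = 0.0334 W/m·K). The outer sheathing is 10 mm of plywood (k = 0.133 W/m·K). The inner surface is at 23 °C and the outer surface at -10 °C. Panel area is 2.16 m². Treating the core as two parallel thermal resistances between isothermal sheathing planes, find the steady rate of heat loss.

Sheathing layers in series; stud and cavity paths in parallel between them.
R_inner = 0.017/(0.17×2.16) = 0.0463 K/W
R_stud  = 0.09/(52.6×0.13×2.16) = 0.006093 K/W
R_cav   = 0.09/(0.0334×0.87×2.16) = 1.434 K/W
1/R_core = 1/R_stud + 1/R_cav → R_core = 0.006068 K/W
R_outer = 0.01/(0.133×2.16) = 0.03481 K/W
R_total = 0.08717 K/W
Q = ΔT/R_total = 33/0.08717

Q ≈ 379 W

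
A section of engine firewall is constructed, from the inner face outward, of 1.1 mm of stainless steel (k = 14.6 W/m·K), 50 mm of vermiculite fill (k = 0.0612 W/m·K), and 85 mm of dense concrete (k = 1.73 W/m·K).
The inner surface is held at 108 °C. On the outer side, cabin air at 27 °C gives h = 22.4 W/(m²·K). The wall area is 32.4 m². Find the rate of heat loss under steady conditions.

Model the wall as resistances in series:
R_stainless steel = L/(kA) = 0.0011/(14.6×32.4) = 2.325×10^-6 K/W
R_vermiculite fill = L/(kA) = 0.05/(0.0612×32.4) = 0.02522 K/W
R_dense concrete = L/(kA) = 0.085/(1.73×32.4) = 0.001516 K/W
R_outer film = 1/(h_o·A) = 1/(22.4×32.4) = 0.001378 K/W
R_total = 0.02811 K/W
Q = ΔT / R_total = 81 / 0.02811

Q ≈ 2880 W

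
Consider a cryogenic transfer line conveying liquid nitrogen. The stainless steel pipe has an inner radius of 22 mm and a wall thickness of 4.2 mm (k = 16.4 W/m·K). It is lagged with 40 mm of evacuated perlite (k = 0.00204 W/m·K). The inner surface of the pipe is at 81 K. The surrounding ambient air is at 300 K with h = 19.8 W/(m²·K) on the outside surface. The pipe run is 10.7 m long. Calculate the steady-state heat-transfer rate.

For a radial system each layer contributes R = ln(r_out/r_in)/(2πkL); films add R = 1/(hA).
R_stainless steel pipe wall = ln(26.2/22)/(2π×16.4×10.7) = 1.585×10^-4 K/W
R_evacuated perlite = ln(66.2/26.2)/(2π×0.00204×10.7) = 6.758 K/W
R_outer film = 1/(h_o·2πr_oL) = 1/(19.8×2π×0.0662×10.7) = 0.01135 K/W
R_total = 6.77 K/W
Q = ΔT/R_total = 219/6.77

Q ≈ 32.3 W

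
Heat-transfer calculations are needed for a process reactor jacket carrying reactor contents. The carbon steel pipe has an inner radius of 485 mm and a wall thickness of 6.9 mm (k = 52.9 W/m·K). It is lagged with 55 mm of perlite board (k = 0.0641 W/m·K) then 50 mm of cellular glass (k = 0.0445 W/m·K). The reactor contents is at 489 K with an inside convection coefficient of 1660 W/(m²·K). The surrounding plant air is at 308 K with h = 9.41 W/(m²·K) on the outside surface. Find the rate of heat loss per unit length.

q′ ≈ 299 W/m

For a radial system each layer contributes R = ln(r_out/r_in)/(2πkL); films add R = 1/(hA).
R_inner film = 1/(h_i·2πr₁L) = 1/(1660×2π×0.485×1) = 1.977×10^-4 K/W
R_carbon steel pipe wall = ln(491.9/485)/(2π×52.9×1) = 4.25×10^-5 K/W
R_perlite board = ln(546.9/491.9)/(2π×0.0641×1) = 0.2632 K/W
R_cellular glass = ln(596.9/546.9)/(2π×0.0445×1) = 0.3129 K/W
R_outer film = 1/(h_o·2πr_oL) = 1/(9.41×2π×0.5969×1) = 0.02834 K/W
R_total = 0.6046 K/W
Q = ΔT/R_total = 181/0.6046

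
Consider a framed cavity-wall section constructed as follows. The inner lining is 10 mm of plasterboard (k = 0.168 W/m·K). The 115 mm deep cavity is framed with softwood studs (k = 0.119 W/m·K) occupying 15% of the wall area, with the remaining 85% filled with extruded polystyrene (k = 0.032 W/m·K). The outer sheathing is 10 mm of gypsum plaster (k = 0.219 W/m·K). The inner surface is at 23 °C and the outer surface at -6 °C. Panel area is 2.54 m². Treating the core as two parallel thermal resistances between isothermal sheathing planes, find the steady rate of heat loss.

Sheathing layers in series; stud and cavity paths in parallel between them.
R_inner = 0.01/(0.168×2.54) = 0.02343 K/W
R_stud  = 0.115/(0.119×0.15×2.54) = 2.536 K/W
R_cav   = 0.115/(0.032×0.85×2.54) = 1.665 K/W
1/R_core = 1/R_stud + 1/R_cav → R_core = 1.005 K/W
R_outer = 0.01/(0.219×2.54) = 0.01798 K/W
R_total = 1.046 K/W
Q = ΔT/R_total = 29/1.046

Q ≈ 27.7 W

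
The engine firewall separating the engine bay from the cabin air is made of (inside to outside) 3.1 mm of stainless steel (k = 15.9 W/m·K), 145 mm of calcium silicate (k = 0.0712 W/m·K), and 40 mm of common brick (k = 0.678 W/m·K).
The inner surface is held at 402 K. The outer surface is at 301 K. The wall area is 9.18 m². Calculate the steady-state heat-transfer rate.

Q ≈ 442 W

Using the resistance-network approach (series):
R_stainless steel = L/(kA) = 0.0031/(15.9×9.18) = 2.124×10^-5 K/W
R_calcium silicate = L/(kA) = 0.145/(0.0712×9.18) = 0.2218 K/W
R_common brick = L/(kA) = 0.04/(0.678×9.18) = 0.006427 K/W
R_total = 0.2283 K/W
Q = ΔT / R_total = 101 / 0.2283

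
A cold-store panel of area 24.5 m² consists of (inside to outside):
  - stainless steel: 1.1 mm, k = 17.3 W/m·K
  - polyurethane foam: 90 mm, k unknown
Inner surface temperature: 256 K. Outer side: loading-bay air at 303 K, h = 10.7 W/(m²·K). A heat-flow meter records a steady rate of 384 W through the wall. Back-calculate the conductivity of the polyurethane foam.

k ≈ 0.031 W/(m·K)

Treating each layer as a thermal resistance in series:
R_stainless steel = L/(kA) = 0.0011/(17.3×24.5) = 2.595×10^-6 K/W
R_outer film = 1/(h_o·A) = 1/(10.7×24.5) = 0.003815 K/W
Sum of known resistances R_other = 0.003817 K/W
Total R = ΔT/Q = 47/384 = 0.1224 K/W
R_polyurethane foam = R_total − R_other = 0.1186 K/W
k = L/(R·A) = 0.09/(0.1186×24.5)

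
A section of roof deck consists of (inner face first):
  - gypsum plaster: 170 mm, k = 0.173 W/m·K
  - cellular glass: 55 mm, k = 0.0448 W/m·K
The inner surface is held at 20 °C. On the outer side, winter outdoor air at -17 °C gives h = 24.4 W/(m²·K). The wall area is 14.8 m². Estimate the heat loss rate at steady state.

Q ≈ 243 W

Series thermal resistances:
R_gypsum plaster = L/(kA) = 0.17/(0.173×14.8) = 0.0664 K/W
R_cellular glass = L/(kA) = 0.055/(0.0448×14.8) = 0.08295 K/W
R_outer film = 1/(h_o·A) = 1/(24.4×14.8) = 0.002769 K/W
R_total = 0.1521 K/W
Q = ΔT / R_total = 37 / 0.1521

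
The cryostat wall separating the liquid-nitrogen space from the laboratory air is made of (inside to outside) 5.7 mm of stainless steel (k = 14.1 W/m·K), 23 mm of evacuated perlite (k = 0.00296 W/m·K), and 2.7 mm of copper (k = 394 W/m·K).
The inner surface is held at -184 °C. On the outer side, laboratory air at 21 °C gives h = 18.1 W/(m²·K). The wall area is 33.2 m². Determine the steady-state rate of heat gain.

Thermal resistances in series:
R_stainless steel = L/(kA) = 0.0057/(14.1×33.2) = 1.218×10^-5 K/W
R_evacuated perlite = L/(kA) = 0.023/(0.00296×33.2) = 0.234 K/W
R_copper = L/(kA) = 0.0027/(394×33.2) = 2.064×10^-7 K/W
R_outer film = 1/(h_o·A) = 1/(18.1×33.2) = 0.001664 K/W
R_total = 0.2357 K/W
Q = ΔT / R_total = 205 / 0.2357

Q ≈ 870 W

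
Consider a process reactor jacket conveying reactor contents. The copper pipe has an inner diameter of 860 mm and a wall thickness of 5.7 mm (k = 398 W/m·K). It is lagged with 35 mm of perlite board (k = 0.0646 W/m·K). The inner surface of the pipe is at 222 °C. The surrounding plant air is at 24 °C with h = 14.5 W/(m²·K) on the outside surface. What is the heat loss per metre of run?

Cylindrical conduction, so R = ln(r₂/r₁)/(2πkL) per layer, in series:
R_copper pipe wall = ln(435.7/430)/(2π×398×1) = 5.266×10^-6 K/W
R_perlite board = ln(470.7/435.7)/(2π×0.0646×1) = 0.1904 K/W
R_outer film = 1/(h_o·2πr_oL) = 1/(14.5×2π×0.4707×1) = 0.02332 K/W
R_total = 0.2137 K/W
Q = ΔT/R_total = 198/0.2137

q′ ≈ 927 W/m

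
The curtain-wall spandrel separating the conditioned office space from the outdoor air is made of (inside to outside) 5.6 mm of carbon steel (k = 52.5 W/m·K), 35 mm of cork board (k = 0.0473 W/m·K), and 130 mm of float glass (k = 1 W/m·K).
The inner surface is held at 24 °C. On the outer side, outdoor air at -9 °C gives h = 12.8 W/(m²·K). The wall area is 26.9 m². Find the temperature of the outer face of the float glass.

Series thermal resistances:
R_carbon steel = L/(kA) = 0.0056/(52.5×26.9) = 3.965×10^-6 K/W
R_cork board = L/(kA) = 0.035/(0.0473×26.9) = 0.02751 K/W
R_float glass = L/(kA) = 0.13/(1×26.9) = 0.004833 K/W
R_outer film = 1/(h_o·A) = 1/(12.8×26.9) = 0.002904 K/W
R_total = 0.03525 K/W;  Q = ΔT/R_total = 33/0.03525 = 936.2 W
T_interface = T_inner − Q·ΣR(inner→interface) = 24 − 936×0.03234

T ≈ -6.28 °C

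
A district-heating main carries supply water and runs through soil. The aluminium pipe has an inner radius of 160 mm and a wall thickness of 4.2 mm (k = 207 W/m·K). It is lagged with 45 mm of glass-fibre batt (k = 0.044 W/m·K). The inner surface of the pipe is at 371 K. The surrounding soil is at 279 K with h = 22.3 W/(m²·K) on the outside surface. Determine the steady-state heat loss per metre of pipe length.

Radial resistances (cylindrical: R_cond = ln(r_o/r_i)/(2πkL), R_conv = 1/(h·2πrL)):
R_aluminium pipe wall = ln(164.2/160)/(2π×207×1) = 1.992×10^-5 K/W
R_glass-fibre batt = ln(209.2/164.2)/(2π×0.044×1) = 0.8761 K/W
R_outer film = 1/(h_o·2πr_oL) = 1/(22.3×2π×0.2092×1) = 0.03412 K/W
R_total = 0.9102 K/W
Q = ΔT/R_total = 92/0.9102

q′ ≈ 101 W/m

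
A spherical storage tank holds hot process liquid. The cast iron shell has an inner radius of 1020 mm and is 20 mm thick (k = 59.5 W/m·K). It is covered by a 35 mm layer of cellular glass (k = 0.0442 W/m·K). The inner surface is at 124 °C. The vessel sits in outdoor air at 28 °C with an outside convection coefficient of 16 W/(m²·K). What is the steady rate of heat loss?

For a spherical shell R = (1/r₁ − 1/r₂)/(4πk); film R = 1/(h·4πr²). In series:
R_cast iron shell = (1/1.02 − 1/1.04)/(4π×59.5) = 2.522×10^-5 K/W
R_cellular glass = (1/1.04 − 1/1.075)/(4π×0.0442) = 0.05636 K/W
R_outer film = 1/(h·4πr_o²) = 1/(16×4π×1.075²) = 0.004304 K/W
R_total = 0.06069 K/W
Q = ΔT/R_total = 96/0.06069

Q ≈ 1580 W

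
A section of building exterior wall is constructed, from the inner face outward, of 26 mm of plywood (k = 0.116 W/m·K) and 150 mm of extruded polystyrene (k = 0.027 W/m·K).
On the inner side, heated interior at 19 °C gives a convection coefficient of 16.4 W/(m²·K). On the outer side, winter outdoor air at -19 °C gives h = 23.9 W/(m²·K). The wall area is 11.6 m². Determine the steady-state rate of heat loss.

Q ≈ 74.9 W

Thermal resistances in series:
R_inner film = 1/(h_i·A) = 1/(16.4×11.6) = 0.005257 K/W
R_plywood = L/(kA) = 0.026/(0.116×11.6) = 0.01932 K/W
R_extruded polystyrene = L/(kA) = 0.15/(0.027×11.6) = 0.4789 K/W
R_outer film = 1/(h_o·A) = 1/(23.9×11.6) = 0.003607 K/W
R_total = 0.5071 K/W
Q = ΔT / R_total = 38 / 0.5071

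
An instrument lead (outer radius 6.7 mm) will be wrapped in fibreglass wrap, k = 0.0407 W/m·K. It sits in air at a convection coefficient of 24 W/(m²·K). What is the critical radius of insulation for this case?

r_cr ≈ 1.7 mm

For a cylinder r_cr = k/h = 0.0407/24
r_cr = 1.7 mm; since the bare radius (6.7 mm) is above r_cr, any added insulation will reduce heat loss.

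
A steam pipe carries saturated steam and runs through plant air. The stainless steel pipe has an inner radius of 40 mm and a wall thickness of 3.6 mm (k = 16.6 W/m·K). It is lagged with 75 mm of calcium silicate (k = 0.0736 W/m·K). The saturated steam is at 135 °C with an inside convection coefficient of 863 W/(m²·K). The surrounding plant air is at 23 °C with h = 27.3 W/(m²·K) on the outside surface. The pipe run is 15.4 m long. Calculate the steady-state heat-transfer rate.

Q ≈ 777 W

Cylindrical conduction, so R = ln(r₂/r₁)/(2πkL) per layer, in series:
R_inner film = 1/(h_i·2πr₁L) = 1/(863×2π×0.04×15.4) = 2.994×10^-4 K/W
R_stainless steel pipe wall = ln(43.6/40)/(2π×16.6×15.4) = 5.365×10^-5 K/W
R_calcium silicate = ln(118.6/43.6)/(2π×0.0736×15.4) = 0.1405 K/W
R_outer film = 1/(h_o·2πr_oL) = 1/(27.3×2π×0.1186×15.4) = 0.003192 K/W
R_total = 0.1441 K/W
Q = ΔT/R_total = 112/0.1441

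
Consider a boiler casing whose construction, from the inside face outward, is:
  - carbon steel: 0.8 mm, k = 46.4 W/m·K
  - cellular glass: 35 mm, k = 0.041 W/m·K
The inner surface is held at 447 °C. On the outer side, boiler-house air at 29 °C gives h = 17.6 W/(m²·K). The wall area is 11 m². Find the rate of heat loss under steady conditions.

Thermal resistances in series:
R_carbon steel = L/(kA) = 0.0008/(46.4×11) = 1.567×10^-6 K/W
R_cellular glass = L/(kA) = 0.035/(0.041×11) = 0.07761 K/W
R_outer film = 1/(h_o·A) = 1/(17.6×11) = 0.005165 K/W
R_total = 0.08277 K/W
Q = ΔT / R_total = 418 / 0.08277

Q ≈ 5050 W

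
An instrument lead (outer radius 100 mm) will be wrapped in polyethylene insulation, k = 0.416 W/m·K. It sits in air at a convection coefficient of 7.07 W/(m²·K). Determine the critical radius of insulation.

r_cr ≈ 58.8 mm

For a cylinder r_cr = k/h = 0.416/7.07
r_cr = 58.8 mm; since the bare radius (100 mm) is above r_cr, any added insulation will reduce heat loss.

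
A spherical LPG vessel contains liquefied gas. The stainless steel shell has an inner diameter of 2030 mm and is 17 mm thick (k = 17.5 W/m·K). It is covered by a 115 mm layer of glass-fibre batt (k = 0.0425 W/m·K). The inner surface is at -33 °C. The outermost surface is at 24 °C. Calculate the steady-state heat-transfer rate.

Q ≈ 313 W

Each spherical layer contributes R = (1/r_i − 1/r_o)/(4πk):
R_stainless steel shell = (1/1.015 − 1/1.032)/(4π×17.5) = 7.38×10^-5 K/W
R_glass-fibre batt = (1/1.032 − 1/1.147)/(4π×0.0425) = 0.1819 K/W
R_total = 0.182 K/W
Q = ΔT/R_total = 57/0.182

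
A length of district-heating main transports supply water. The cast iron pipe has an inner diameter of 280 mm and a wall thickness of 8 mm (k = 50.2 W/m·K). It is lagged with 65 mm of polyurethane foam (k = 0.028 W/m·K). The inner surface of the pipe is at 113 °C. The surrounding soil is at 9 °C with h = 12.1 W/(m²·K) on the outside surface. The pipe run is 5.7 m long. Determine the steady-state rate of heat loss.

Treating each annulus and film as a series resistance:
R_cast iron pipe wall = ln(148/140)/(2π×50.2×5.7) = 3.091×10^-5 K/W
R_polyurethane foam = ln(213/148)/(2π×0.028×5.7) = 0.3631 K/W
R_outer film = 1/(h_o·2πr_oL) = 1/(12.1×2π×0.213×5.7) = 0.01083 K/W
R_total = 0.3739 K/W
Q = ΔT/R_total = 104/0.3739

Q ≈ 278 W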